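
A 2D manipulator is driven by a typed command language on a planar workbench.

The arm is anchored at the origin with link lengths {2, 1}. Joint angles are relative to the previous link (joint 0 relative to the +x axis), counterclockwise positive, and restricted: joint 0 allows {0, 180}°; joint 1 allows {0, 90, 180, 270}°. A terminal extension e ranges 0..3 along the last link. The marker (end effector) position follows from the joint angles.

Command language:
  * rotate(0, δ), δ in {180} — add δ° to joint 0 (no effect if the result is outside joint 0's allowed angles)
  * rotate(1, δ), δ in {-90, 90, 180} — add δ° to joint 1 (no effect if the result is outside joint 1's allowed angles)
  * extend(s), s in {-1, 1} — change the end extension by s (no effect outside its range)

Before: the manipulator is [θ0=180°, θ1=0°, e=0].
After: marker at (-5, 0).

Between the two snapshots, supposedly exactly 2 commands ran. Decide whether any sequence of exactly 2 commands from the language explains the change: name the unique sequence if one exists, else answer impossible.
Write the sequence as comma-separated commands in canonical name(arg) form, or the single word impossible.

extend(1), extend(1)

begin: [θ0=180°, θ1=0°, e=0]
1. extend(1) → [θ0=180°, θ1=0°, e=1]
2. extend(1) → [θ0=180°, θ1=0°, e=2]
no other 2-command option fits: unique.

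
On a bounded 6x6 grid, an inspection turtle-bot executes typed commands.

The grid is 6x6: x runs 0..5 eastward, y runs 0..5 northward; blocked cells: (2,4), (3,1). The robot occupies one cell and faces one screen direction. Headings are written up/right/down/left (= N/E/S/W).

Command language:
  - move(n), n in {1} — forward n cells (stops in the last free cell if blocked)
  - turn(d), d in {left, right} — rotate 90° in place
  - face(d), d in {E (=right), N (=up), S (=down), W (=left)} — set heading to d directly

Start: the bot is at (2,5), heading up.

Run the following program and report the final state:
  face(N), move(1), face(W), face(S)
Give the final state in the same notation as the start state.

start: at (2,5), heading up
1. face(N) → at (2,5), heading up
2. move(1) → at (2,5), heading up
3. face(W) → at (2,5), heading left
4. face(S) → at (2,5), heading down

at (2,5), heading down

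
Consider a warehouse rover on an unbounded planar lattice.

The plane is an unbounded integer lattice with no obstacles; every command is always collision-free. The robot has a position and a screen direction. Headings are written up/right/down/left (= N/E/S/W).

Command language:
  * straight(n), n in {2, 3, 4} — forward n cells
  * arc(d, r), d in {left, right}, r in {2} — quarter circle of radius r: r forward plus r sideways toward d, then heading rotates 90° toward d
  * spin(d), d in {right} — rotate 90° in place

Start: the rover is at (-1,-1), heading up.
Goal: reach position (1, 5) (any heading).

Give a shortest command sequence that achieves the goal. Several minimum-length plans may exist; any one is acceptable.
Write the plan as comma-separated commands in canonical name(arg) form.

straight(4), arc(right, 2)

from: at (-1,-1), heading up
step 1 (straight(4)): at (-1,3), heading up
step 2 (arc(right, 2)): at (1,5), heading right
nothing shorter than 2 reaches the goal.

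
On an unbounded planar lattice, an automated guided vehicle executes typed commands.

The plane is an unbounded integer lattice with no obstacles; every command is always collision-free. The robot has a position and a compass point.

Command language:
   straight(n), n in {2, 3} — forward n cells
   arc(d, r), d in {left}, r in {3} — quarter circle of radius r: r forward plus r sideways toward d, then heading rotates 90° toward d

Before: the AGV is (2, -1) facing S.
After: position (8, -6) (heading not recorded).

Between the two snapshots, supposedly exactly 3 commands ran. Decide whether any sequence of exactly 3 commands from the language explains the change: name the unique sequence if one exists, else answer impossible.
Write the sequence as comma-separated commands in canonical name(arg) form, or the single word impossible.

straight(2), arc(left, 3), straight(3)

key: order matters: swapping straight(2) and straight(3) lands elsewhere
begin: (2, -1) facing S
t=1 straight(2) ⇒ (2, -3) facing S
t=2 arc(left, 3) ⇒ (5, -6) facing E
t=3 straight(3) ⇒ (8, -6) facing E
no rival 3-sequence matches.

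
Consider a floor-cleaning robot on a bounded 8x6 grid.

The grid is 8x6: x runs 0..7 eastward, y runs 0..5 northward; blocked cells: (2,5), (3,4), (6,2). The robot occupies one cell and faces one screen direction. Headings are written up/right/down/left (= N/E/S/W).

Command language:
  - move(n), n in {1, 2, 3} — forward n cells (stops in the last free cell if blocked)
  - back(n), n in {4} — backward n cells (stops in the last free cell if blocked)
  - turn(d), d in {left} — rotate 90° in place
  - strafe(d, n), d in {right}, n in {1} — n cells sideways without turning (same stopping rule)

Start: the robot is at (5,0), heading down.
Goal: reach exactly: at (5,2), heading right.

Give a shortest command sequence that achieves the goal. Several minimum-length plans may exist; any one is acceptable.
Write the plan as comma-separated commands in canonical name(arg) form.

back(4), move(2), turn(left)

t0: at (5,0), heading down
[1] after back(4): at (5,4), heading down
[2] after move(2): at (5,2), heading down
[3] after turn(left): at (5,2), heading right
minimal: 3 command(s), checked below 3.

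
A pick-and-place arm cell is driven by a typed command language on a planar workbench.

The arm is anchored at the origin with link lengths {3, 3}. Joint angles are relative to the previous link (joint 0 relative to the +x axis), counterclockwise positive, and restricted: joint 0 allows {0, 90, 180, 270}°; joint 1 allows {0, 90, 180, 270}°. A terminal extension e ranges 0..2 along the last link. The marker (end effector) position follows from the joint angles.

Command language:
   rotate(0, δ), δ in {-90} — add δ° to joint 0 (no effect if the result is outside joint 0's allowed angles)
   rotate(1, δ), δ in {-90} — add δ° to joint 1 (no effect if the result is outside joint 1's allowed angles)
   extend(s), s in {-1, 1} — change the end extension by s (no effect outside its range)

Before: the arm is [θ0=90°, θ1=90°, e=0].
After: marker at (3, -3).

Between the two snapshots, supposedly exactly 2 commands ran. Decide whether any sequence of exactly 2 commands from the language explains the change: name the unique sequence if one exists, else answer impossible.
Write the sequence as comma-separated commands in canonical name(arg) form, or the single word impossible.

rotate(0, -90), rotate(0, -90)

from: [θ0=90°, θ1=90°, e=0]
step 1 (rotate(0, -90)): [θ0=0°, θ1=90°, e=0]
step 2 (rotate(0, -90)): [θ0=270°, θ1=90°, e=0]
uniquely the one of 16 2-step routes that fits.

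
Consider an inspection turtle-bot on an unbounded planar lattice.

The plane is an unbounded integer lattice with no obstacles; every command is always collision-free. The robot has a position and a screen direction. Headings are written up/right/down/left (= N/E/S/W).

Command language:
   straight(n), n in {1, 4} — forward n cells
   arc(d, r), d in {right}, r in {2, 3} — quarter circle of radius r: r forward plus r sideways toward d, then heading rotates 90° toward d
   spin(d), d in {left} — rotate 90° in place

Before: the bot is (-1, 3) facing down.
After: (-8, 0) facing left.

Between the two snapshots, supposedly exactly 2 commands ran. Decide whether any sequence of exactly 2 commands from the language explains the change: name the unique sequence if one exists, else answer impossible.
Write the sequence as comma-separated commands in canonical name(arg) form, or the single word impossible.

arc(right, 3), straight(4)

key: cell and facing (now W) both changed — the 2 commands mix motion and turning
begin: (-1, 3) facing down
t=1 arc(right, 3) ⇒ (-4, 0) facing left
t=2 straight(4) ⇒ (-8, 0) facing left
no other 2-command option fits: unique.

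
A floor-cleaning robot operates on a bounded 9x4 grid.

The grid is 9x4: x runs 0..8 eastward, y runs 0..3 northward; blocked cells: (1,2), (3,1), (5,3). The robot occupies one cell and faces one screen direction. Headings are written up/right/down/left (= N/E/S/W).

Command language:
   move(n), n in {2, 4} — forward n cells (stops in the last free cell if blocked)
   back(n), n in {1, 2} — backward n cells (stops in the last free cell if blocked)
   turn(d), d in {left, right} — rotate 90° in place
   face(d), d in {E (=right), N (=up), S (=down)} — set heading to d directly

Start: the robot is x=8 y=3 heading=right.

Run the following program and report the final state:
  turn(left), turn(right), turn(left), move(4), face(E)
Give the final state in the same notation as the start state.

initial: x=8 y=3 heading=right
t=1 turn(left) ⇒ x=8 y=3 heading=up
t=2 turn(right) ⇒ x=8 y=3 heading=right
t=3 turn(left) ⇒ x=8 y=3 heading=up
t=4 move(4) ⇒ x=8 y=3 heading=up
t=5 face(E) ⇒ x=8 y=3 heading=right

x=8 y=3 heading=right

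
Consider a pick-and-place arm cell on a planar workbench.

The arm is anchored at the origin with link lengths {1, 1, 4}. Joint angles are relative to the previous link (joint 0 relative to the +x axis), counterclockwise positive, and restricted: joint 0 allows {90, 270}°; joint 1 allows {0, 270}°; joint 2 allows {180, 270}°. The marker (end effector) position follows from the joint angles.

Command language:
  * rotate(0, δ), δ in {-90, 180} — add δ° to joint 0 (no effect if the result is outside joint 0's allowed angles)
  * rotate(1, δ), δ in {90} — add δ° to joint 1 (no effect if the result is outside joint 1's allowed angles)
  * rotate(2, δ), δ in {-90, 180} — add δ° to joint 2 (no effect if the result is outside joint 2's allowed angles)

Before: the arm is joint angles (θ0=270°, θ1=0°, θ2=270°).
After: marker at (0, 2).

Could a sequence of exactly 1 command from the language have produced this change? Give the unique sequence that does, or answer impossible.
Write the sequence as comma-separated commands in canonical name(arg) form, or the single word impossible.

from: joint angles (θ0=270°, θ1=0°, θ2=270°)
[1] after rotate(2, -90): joint angles (θ0=270°, θ1=0°, θ2=180°)
all 5 alternatives checked — unique.

rotate(2, -90)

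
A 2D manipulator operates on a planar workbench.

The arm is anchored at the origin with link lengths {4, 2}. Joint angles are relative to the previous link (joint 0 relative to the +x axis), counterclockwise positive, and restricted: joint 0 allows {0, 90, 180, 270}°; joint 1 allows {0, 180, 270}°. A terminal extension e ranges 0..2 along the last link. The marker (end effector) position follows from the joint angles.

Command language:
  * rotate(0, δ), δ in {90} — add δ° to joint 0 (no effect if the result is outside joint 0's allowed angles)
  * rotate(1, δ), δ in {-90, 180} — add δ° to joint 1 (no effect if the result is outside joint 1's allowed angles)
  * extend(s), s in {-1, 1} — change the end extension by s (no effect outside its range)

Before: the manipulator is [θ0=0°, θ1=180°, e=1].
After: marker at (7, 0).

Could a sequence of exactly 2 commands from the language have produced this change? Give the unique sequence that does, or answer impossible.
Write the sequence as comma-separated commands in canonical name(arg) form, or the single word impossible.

rotate(1, -90), rotate(1, 180)

key: running rotate(1, 180) before rotate(1, -90) would end elsewhere — order is forced
start: [θ0=0°, θ1=180°, e=1]
step 1 (rotate(1, -90)): [θ0=0°, θ1=180°, e=1]
step 2 (rotate(1, 180)): [θ0=0°, θ1=0°, e=1]
uniquely the one of 25 2-step routes that fits.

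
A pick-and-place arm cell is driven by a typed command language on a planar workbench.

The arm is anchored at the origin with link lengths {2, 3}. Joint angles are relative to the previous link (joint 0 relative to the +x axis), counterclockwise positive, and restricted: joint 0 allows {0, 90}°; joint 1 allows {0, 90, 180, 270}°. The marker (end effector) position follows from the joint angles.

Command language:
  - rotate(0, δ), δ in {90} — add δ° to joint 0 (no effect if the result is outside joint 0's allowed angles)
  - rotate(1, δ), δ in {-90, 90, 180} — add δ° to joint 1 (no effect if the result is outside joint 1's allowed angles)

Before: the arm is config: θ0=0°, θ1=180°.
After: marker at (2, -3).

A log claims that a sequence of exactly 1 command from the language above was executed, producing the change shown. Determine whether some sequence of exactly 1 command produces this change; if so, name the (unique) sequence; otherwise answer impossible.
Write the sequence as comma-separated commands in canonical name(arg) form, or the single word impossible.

rotate(1, 90)

from: config: θ0=0°, θ1=180°
1. rotate(1, 90) → config: θ0=0°, θ1=270°
all 4 alternatives checked — unique.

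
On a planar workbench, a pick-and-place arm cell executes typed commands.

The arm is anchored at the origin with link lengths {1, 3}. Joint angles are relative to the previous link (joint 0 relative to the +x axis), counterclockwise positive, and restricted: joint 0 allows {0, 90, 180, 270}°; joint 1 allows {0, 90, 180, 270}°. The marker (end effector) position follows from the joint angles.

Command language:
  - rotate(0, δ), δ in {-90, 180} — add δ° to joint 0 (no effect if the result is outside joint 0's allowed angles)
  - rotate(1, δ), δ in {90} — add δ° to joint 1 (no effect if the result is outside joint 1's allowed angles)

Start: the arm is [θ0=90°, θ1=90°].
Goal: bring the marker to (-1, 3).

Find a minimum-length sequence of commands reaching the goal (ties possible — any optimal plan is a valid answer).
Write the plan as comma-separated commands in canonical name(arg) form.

begin: [θ0=90°, θ1=90°]
step 1 (rotate(1, 90)): [θ0=90°, θ1=180°]
step 2 (rotate(1, 90)): [θ0=90°, θ1=270°]
step 3 (rotate(0, 180)): [θ0=270°, θ1=270°]
step 4 (rotate(0, -90)): [θ0=180°, θ1=270°]
shorter routes all fall short; 4 is best.

rotate(1, 90), rotate(1, 90), rotate(0, 180), rotate(0, -90)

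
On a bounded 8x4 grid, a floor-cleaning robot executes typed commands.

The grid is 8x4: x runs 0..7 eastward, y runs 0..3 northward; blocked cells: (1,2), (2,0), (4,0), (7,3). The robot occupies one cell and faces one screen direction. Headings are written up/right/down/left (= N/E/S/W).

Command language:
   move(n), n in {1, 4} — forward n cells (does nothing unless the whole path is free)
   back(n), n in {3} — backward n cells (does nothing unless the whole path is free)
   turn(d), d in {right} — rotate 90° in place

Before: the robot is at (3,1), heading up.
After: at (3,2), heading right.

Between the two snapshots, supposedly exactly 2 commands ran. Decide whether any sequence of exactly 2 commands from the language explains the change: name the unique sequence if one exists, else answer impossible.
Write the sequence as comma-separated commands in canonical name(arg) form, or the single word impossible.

key: position moved to (3,2) AND the heading swung to E — translation plus rotation needed
t0: at (3,1), heading up
[1] after move(1): at (3,2), heading up
[2] after turn(right): at (3,2), heading right
no rival 2-sequence matches.

move(1), turn(right)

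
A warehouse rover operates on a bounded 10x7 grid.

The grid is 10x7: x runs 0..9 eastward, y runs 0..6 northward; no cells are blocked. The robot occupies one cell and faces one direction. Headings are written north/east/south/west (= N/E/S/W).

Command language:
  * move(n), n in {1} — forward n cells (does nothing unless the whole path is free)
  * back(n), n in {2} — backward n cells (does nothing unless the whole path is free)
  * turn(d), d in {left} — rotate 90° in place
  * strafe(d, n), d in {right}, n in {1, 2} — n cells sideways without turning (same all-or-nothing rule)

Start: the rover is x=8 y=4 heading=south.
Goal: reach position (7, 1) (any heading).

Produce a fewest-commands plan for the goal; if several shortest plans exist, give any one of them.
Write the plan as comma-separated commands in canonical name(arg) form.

strafe(right, 1), turn(left), strafe(right, 1), strafe(right, 2)

begin: x=8 y=4 heading=south
1. strafe(right, 1) → x=7 y=4 heading=south
2. turn(left) → x=7 y=4 heading=east
3. strafe(right, 1) → x=7 y=3 heading=east
4. strafe(right, 2) → x=7 y=1 heading=east
shorter routes all fall short; 4 is best.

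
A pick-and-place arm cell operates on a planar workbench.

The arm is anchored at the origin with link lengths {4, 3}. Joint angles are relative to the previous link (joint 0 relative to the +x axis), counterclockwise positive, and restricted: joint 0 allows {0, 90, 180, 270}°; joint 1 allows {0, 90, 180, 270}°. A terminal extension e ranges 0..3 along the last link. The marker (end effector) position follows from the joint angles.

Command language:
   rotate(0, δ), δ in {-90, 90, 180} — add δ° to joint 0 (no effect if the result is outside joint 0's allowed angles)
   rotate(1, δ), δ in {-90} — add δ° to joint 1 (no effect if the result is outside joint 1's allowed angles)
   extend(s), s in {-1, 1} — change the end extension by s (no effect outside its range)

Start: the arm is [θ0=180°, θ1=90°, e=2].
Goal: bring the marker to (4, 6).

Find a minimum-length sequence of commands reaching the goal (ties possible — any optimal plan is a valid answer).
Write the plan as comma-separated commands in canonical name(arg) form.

rotate(0, 180), extend(1)

from: [θ0=180°, θ1=90°, e=2]
t=1 rotate(0, 180) ⇒ [θ0=0°, θ1=90°, e=2]
t=2 extend(1) ⇒ [θ0=0°, θ1=90°, e=3]
no 1-step plan works, so 2 is optimal.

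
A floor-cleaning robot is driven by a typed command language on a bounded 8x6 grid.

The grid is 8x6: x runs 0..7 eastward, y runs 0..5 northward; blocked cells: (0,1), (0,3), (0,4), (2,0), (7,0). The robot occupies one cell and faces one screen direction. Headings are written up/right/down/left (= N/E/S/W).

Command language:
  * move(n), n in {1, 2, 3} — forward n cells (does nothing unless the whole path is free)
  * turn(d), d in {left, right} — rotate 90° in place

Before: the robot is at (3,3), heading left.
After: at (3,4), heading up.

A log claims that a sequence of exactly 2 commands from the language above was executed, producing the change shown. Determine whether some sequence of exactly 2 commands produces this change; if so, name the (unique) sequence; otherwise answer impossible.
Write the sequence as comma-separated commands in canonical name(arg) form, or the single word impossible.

turn(right), move(1)

key: running move(1) before turn(right) would end elsewhere — order is forced
begin: at (3,3), heading left
[1] after turn(right): at (3,3), heading up
[2] after move(1): at (3,4), heading up
uniquely the one of 25 2-step routes that fits.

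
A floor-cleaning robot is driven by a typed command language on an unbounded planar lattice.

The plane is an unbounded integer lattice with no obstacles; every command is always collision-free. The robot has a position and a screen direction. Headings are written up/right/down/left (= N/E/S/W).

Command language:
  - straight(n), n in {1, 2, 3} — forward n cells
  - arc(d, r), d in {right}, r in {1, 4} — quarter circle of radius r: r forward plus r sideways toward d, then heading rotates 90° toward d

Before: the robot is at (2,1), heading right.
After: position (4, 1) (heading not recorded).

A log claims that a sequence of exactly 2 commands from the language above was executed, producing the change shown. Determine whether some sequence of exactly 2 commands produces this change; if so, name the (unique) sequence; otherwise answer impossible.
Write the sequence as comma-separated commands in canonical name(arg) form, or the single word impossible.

initial: at (2,1), heading right
t=1 straight(1) ⇒ at (3,1), heading right
t=2 straight(1) ⇒ at (4,1), heading right
no rival 2-sequence matches.

straight(1), straight(1)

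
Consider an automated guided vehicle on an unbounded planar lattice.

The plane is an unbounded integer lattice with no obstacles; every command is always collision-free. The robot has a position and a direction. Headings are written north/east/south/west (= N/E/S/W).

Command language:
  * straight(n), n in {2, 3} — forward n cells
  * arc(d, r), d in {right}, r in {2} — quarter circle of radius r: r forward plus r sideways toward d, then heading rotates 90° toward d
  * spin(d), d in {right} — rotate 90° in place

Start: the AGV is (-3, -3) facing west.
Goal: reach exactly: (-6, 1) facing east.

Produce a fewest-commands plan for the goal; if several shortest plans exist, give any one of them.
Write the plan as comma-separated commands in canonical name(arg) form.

initial: (-3, -3) facing west
1. straight(3) → (-6, -3) facing west
2. arc(right, 2) → (-8, -1) facing north
3. arc(right, 2) → (-6, 1) facing east
no 2-step plan works, so 3 is optimal.

straight(3), arc(right, 2), arc(right, 2)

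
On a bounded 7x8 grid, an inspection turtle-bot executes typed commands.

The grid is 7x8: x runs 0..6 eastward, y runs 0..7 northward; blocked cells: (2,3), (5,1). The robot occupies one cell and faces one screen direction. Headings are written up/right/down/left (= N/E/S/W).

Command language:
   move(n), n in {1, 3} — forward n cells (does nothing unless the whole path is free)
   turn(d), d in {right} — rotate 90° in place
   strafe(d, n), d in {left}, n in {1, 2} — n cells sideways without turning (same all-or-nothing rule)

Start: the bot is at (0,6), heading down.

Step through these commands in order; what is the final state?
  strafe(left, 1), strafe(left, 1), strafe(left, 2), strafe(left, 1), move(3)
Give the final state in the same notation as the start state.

begin: at (0,6), heading down
1. strafe(left, 1) → at (1,6), heading down
2. strafe(left, 1) → at (2,6), heading down
3. strafe(left, 2) → at (4,6), heading down
4. strafe(left, 1) → at (5,6), heading down
5. move(3) → at (5,3), heading down

at (5,3), heading down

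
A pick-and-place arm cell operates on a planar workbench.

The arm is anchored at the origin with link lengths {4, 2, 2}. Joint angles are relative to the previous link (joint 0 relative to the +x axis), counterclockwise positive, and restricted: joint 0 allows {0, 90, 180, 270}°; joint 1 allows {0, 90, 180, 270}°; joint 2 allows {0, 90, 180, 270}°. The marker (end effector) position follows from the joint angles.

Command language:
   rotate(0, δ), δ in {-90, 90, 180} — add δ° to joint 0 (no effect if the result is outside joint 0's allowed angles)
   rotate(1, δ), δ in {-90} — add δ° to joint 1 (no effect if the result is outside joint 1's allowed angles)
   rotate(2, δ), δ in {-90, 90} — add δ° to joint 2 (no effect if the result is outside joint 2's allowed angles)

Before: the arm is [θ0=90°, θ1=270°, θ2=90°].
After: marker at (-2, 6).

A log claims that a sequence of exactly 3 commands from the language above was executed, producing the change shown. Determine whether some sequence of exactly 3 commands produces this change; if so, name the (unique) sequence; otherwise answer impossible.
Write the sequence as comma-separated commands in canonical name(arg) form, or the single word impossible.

rotate(1, -90), rotate(1, -90), rotate(1, -90)

from: [θ0=90°, θ1=270°, θ2=90°]
[1] after rotate(1, -90): [θ0=90°, θ1=180°, θ2=90°]
[2] after rotate(1, -90): [θ0=90°, θ1=90°, θ2=90°]
[3] after rotate(1, -90): [θ0=90°, θ1=0°, θ2=90°]
no rival 3-sequence matches.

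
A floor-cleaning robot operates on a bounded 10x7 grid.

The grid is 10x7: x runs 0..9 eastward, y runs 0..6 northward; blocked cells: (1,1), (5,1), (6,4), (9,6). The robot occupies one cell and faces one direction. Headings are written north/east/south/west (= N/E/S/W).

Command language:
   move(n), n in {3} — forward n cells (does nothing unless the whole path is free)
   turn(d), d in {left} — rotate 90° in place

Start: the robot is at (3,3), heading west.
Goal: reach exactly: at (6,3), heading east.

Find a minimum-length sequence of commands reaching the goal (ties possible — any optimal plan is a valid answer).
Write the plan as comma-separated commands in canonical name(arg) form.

begin: at (3,3), heading west
[1] after turn(left): at (3,3), heading south
[2] after turn(left): at (3,3), heading east
[3] after move(3): at (6,3), heading east
nothing shorter than 3 reaches the goal.

turn(left), turn(left), move(3)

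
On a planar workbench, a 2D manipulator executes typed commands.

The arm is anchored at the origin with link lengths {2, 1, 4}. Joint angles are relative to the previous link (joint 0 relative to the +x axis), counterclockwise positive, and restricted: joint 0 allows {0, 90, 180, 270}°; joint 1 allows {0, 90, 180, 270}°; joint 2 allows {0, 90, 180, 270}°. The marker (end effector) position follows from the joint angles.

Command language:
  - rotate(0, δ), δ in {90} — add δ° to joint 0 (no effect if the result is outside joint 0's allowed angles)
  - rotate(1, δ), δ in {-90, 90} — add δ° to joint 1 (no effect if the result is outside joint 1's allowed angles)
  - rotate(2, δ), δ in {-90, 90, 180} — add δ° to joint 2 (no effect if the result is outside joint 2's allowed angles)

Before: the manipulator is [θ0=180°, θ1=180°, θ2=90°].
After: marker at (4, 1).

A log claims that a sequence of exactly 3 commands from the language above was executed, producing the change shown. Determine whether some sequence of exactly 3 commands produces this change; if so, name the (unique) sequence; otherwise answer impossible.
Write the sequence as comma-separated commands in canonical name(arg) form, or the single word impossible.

rotate(0, 90), rotate(0, 90), rotate(0, 90)

begin: [θ0=180°, θ1=180°, θ2=90°]
t=1 rotate(0, 90) ⇒ [θ0=270°, θ1=180°, θ2=90°]
t=2 rotate(0, 90) ⇒ [θ0=0°, θ1=180°, θ2=90°]
t=3 rotate(0, 90) ⇒ [θ0=90°, θ1=180°, θ2=90°]
uniquely the one of 216 3-step routes that fits.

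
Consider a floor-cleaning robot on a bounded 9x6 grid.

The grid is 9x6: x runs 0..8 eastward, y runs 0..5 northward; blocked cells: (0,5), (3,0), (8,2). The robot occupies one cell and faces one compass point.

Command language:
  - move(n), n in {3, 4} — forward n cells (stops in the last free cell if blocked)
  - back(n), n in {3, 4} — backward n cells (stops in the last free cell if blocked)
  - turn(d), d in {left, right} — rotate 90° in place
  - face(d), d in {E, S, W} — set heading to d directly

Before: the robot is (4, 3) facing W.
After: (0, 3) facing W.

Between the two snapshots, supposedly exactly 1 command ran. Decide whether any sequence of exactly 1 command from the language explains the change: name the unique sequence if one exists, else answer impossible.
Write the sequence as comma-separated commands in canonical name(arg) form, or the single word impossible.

move(4)

key: heading stays W — the single command does not turn
from: (4, 3) facing W
[1] after move(4): (0, 3) facing W
no other 1-command option fits: unique.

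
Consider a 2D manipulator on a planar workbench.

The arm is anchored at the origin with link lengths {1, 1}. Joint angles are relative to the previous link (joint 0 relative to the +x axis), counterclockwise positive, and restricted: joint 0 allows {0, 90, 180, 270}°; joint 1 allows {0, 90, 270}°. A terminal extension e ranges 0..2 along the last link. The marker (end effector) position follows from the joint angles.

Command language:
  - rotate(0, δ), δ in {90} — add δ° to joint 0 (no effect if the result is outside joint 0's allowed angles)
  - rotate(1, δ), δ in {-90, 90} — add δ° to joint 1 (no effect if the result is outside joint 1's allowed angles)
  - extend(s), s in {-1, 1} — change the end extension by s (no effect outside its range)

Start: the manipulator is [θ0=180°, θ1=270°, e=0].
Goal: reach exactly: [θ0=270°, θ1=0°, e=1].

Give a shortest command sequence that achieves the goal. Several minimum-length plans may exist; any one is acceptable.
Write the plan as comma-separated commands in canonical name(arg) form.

begin: [θ0=180°, θ1=270°, e=0]
1. extend(1) → [θ0=180°, θ1=270°, e=1]
2. rotate(1, 90) → [θ0=180°, θ1=0°, e=1]
3. rotate(0, 90) → [θ0=270°, θ1=0°, e=1]
shorter routes all fall short; 3 is best.

extend(1), rotate(1, 90), rotate(0, 90)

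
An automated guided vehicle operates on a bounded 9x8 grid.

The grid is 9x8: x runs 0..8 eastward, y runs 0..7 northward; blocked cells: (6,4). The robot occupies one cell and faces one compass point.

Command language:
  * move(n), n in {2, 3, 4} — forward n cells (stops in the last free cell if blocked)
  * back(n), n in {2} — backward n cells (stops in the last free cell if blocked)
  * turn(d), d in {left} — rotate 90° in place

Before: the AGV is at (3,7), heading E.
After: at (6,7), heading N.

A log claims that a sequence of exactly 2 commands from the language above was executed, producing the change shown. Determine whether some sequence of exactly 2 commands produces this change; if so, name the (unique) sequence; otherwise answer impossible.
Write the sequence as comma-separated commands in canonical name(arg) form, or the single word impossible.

move(3), turn(left)

key: position moved to (6,7) AND the heading swung to N — translation plus rotation needed
initial: at (3,7), heading E
[1] after move(3): at (6,7), heading E
[2] after turn(left): at (6,7), heading N
no rival 2-sequence matches.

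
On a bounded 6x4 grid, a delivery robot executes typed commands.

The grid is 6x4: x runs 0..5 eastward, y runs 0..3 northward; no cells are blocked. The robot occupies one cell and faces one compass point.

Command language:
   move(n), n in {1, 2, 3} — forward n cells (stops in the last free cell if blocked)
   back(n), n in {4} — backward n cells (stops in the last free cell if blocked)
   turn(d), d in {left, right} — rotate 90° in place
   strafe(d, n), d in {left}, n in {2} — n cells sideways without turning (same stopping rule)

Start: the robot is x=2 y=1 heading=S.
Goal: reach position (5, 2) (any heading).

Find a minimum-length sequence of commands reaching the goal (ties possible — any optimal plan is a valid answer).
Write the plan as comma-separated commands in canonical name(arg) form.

turn(left), move(3), turn(left), move(1)

from: x=2 y=1 heading=S
step 1 (turn(left)): x=2 y=1 heading=E
step 2 (move(3)): x=5 y=1 heading=E
step 3 (turn(left)): x=5 y=1 heading=N
step 4 (move(1)): x=5 y=2 heading=N
shorter routes all fall short; 4 is best.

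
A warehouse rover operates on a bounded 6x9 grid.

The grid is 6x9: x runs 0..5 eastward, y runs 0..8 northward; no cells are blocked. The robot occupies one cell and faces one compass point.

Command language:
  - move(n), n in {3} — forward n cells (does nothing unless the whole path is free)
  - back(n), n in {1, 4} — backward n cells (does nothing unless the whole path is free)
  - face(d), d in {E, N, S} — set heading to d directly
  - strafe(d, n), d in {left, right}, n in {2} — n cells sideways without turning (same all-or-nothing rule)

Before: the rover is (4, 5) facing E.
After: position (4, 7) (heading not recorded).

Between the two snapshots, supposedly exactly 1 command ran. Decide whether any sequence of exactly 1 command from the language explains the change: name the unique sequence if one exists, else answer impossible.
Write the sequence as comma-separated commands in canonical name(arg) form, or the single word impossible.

strafe(left, 2)

initial: (4, 5) facing E
[1] after strafe(left, 2): (4, 7) facing E
no other 1-command option fits: unique.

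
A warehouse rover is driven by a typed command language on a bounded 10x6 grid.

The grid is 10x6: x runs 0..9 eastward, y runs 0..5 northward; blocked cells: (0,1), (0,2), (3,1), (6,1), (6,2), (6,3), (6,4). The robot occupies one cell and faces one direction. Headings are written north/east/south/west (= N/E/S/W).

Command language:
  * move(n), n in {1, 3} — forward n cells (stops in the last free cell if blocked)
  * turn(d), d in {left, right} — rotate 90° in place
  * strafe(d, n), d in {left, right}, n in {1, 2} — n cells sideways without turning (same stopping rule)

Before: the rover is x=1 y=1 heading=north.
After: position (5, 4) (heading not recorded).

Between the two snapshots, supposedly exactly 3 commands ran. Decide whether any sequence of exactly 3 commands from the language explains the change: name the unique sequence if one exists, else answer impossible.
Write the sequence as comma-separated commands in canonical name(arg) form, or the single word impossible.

key: order matters: swapping move(3) and strafe(right, 2) lands elsewhere
begin: x=1 y=1 heading=north
[1] after move(3): x=1 y=4 heading=north
[2] after strafe(right, 2): x=3 y=4 heading=north
[3] after strafe(right, 2): x=5 y=4 heading=north
uniquely the one of 512 3-step routes that fits.

move(3), strafe(right, 2), strafe(right, 2)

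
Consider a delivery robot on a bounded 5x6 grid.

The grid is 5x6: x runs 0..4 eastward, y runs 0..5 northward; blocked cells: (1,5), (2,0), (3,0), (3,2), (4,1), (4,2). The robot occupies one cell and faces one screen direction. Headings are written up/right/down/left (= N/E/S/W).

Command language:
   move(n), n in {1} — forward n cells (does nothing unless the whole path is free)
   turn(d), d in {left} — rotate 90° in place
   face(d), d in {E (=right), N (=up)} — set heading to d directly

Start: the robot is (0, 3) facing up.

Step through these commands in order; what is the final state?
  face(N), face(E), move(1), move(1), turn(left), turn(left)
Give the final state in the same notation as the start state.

(2, 3) facing left

start: (0, 3) facing up
t=1 face(N) ⇒ (0, 3) facing up
t=2 face(E) ⇒ (0, 3) facing right
t=3 move(1) ⇒ (1, 3) facing right
t=4 move(1) ⇒ (2, 3) facing right
t=5 turn(left) ⇒ (2, 3) facing up
t=6 turn(left) ⇒ (2, 3) facing left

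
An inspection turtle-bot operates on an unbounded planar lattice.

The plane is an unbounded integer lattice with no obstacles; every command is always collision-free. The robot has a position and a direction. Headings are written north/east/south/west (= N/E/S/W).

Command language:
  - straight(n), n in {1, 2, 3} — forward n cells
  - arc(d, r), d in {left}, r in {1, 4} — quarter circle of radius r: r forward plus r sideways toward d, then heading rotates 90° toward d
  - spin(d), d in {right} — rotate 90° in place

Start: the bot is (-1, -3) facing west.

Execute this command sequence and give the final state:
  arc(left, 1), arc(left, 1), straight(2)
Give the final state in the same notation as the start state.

(1, -5) facing east

initial: (-1, -3) facing west
t=1 arc(left, 1) ⇒ (-2, -4) facing south
t=2 arc(left, 1) ⇒ (-1, -5) facing east
t=3 straight(2) ⇒ (1, -5) facing east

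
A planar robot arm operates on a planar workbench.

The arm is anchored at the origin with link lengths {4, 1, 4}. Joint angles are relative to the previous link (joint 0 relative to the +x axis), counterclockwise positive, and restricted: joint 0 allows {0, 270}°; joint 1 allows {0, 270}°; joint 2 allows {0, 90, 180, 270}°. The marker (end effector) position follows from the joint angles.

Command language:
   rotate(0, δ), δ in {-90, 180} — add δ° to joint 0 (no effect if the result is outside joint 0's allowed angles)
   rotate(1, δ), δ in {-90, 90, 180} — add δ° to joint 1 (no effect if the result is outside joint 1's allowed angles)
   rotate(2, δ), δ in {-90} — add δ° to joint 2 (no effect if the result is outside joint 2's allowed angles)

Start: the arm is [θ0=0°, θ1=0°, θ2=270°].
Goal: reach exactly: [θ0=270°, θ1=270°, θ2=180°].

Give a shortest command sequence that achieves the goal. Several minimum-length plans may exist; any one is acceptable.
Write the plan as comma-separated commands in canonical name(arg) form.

rotate(2, -90), rotate(1, -90), rotate(0, -90)

initial: [θ0=0°, θ1=0°, θ2=270°]
1. rotate(2, -90) → [θ0=0°, θ1=0°, θ2=180°]
2. rotate(1, -90) → [θ0=0°, θ1=270°, θ2=180°]
3. rotate(0, -90) → [θ0=270°, θ1=270°, θ2=180°]
no 2-step plan works, so 3 is optimal.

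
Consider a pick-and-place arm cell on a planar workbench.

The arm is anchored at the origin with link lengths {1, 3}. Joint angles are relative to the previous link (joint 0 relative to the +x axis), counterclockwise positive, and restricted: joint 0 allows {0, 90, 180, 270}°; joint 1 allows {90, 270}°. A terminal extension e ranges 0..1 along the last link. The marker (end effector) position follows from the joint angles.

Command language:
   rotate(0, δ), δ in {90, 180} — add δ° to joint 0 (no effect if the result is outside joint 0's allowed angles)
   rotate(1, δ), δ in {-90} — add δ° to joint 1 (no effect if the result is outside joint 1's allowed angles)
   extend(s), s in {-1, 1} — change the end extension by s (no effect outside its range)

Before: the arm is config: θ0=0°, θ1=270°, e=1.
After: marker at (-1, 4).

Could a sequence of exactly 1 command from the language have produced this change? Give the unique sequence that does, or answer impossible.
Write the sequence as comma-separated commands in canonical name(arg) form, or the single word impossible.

from: config: θ0=0°, θ1=270°, e=1
t=1 rotate(0, 180) ⇒ config: θ0=180°, θ1=270°, e=1
uniquely the one of 5 1-step routes that fits.

rotate(0, 180)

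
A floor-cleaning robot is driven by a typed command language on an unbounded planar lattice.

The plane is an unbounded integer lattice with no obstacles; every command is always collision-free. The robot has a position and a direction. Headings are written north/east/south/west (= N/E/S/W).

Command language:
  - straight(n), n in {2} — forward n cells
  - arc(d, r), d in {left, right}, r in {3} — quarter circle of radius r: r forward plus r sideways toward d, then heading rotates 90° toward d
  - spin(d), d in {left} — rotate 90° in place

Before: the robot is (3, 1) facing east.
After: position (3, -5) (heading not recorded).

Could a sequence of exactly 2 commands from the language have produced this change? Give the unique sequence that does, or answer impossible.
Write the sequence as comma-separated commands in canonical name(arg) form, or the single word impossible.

from: (3, 1) facing east
t=1 arc(right, 3) ⇒ (6, -2) facing south
t=2 arc(right, 3) ⇒ (3, -5) facing west
no rival 2-sequence matches.

arc(right, 3), arc(right, 3)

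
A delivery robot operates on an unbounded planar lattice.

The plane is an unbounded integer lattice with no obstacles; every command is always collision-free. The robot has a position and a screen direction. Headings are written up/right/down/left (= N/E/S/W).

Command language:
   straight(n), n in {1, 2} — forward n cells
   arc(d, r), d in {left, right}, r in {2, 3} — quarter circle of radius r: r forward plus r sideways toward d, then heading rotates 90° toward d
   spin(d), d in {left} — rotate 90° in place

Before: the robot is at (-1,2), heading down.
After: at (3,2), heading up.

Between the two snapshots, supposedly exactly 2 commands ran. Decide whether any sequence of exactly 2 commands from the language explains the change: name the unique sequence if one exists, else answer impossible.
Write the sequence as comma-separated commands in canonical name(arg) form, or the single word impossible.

key: position moved to (3,2) AND the heading swung to N — translation plus rotation needed
t0: at (-1,2), heading down
[1] after arc(left, 2): at (1,0), heading right
[2] after arc(left, 2): at (3,2), heading up
uniquely the one of 49 2-step routes that fits.

arc(left, 2), arc(left, 2)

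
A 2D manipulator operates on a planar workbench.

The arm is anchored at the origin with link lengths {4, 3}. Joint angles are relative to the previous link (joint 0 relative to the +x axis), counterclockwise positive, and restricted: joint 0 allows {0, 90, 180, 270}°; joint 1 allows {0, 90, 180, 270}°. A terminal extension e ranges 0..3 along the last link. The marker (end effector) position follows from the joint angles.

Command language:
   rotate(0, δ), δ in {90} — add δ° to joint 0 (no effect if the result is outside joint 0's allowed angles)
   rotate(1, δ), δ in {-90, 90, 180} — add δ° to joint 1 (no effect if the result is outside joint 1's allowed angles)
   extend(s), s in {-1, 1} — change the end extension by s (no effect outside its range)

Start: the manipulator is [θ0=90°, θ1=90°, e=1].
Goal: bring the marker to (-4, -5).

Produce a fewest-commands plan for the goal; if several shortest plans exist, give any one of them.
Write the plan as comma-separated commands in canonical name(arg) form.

begin: [θ0=90°, θ1=90°, e=1]
t=1 extend(1) ⇒ [θ0=90°, θ1=90°, e=2]
t=2 rotate(0, 90) ⇒ [θ0=180°, θ1=90°, e=2]
no 1-step plan works, so 2 is optimal.

extend(1), rotate(0, 90)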